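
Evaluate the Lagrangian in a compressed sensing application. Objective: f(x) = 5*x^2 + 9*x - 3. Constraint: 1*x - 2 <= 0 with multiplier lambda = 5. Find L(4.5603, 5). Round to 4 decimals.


Step 1: Evaluate f(x).
f(4.5603) = 5*4.5603^2 + 9*4.5603 - 3 = 142.0244
Step 2: Evaluate g(x).
g(4.5603) = 1*4.5603 - 2 = 2.5603
Step 3: Compute Lagrangian.
L = 142.0244 + 5*2.5603 = 154.8259


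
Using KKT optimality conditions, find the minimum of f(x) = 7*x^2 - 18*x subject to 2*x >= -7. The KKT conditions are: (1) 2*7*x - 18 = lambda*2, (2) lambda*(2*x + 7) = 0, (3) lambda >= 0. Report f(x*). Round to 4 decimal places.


Step 1: Try lambda = 0 (constraint inactive).
Stationarity: 2*7*x - 18 = 0
x* = 18/(2*7) = 9/7 = 1.2857 (rounded; the exact value 9/7 is used below)
Check constraint: 2*1.2857 = 2.5714 >= -7 -- satisfied.
Step 2: Compute optimal value.
f(x*) = 7*(9/7)^2 - 18*(9/7) = -11.5714


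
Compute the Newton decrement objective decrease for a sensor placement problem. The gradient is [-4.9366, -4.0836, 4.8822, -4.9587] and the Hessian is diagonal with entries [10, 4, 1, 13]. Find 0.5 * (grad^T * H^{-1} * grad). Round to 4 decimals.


Step 1: H is diagonal, so H^(-1) * g = [-0.4937, -1.0209, 4.8822, -0.3814].
Step 2: g^T H^(-1) g = sum_i g_i^2 / H_ii
  = (-4.9366)^2/10 + (-4.0836)^2/4 + (4.8822)^2/1 + (-4.9587)^2/13
  = 2.437 + 4.1689 + 23.8359 + 1.8914 = 32.3333
Step 3: Objective decrease = 0.5 * g^T H^(-1) g = 16.1666


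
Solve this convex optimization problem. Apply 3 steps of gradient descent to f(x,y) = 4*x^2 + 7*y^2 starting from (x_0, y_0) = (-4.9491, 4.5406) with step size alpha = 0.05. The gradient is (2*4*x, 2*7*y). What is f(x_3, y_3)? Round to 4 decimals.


Gradient descent on f(x,y) = 4*x^2 + 7*y^2.
Starting point: (-4.9491, 4.5406), alpha = 0.05
Step 1: grad_x = 2*4*-4.9491 = -39.5928, grad_y = 2*7*4.5406 = 63.5684
  x_1 = -4.9491 - 0.05*-39.5928 = -2.9695
  y_1 = 4.5406 - 0.05*63.5684 = 1.3622
Step 2: grad_x = 2*4*-2.9695 = -23.7557, grad_y = 2*7*1.3622 = 19.0705
  x_2 = -2.9695 - 0.05*-23.7557 = -1.7817
  y_2 = 1.3622 - 0.05*19.0705 = 0.4087
Step 3: grad_x = 2*4*-1.7817 = -14.2534, grad_y = 2*7*0.4087 = 5.7212
  x_3 = -1.7817 - 0.05*-14.2534 = -1.069
  y_3 = 0.4087 - 0.05*5.7212 = 0.1226
f(-1.069, 0.1226) = 4*(-1.069)^2 + 7*0.1226^2 = 4.6763


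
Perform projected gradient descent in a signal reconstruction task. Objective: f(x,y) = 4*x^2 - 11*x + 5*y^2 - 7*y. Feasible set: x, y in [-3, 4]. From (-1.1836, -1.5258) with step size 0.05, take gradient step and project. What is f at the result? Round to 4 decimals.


Step 1: Compute gradient at (-1.1836, -1.5258).
grad_x = 2*4*-1.1836 - 11 = -20.4688
grad_y = 2*5*-1.5258 - 7 = -22.258
Step 2: Gradient step.
x_raw = -1.1836 - 0.05*-20.4688 = -0.1602
y_raw = -1.5258 - 0.05*-22.258 = -0.4129
Step 3: Project onto [-3, 4].
x_proj = clip(-0.1602) = -0.1602
y_proj = clip(-0.4129) = -0.4129
Step 4: Evaluate f.
f(-0.1602, -0.4129) = 5.6071


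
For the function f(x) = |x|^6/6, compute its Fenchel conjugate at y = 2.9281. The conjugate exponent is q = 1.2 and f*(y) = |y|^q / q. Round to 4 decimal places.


The conjugate exponent q satisfies 1/p + 1/q = 1.
p = 6, so q = 6/(6 - 1) = 1.2
|y|^q = 2.9281^1.2 = 3.63
f*(2.9281) = 3.63 / 1.2 = 3.025


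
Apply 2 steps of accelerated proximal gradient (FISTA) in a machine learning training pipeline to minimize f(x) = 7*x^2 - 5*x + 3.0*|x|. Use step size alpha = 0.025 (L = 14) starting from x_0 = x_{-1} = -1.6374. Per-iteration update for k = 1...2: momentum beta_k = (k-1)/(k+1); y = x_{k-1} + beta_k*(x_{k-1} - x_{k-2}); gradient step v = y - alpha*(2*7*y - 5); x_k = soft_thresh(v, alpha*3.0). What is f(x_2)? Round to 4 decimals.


FISTA on f(x) = 7*x^2 - 5*x + 3.0*|x|
L = 14, alpha = 0.025
Iteration 1: beta = 0.0, y = -1.6374 + 0.0*(-1.6374 + 1.6374) = -1.6374
  grad(y) = -27.9236, v = y - alpha*grad = -0.9393
  prox(v) = soft_thresh(-0.9393, 0.075) = -0.8643
Iteration 2: beta = 0.3333, y = -0.8643 + 0.3333*(-0.8643 + 1.6374) = -0.6066
  grad(y) = -13.4926, v = y - alpha*grad = -0.2693
  prox(v) = soft_thresh(-0.2693, 0.075) = -0.1943
f(x_2) = 7*(-0.1943)^2 - 5*(-0.1943) + 3.0*|-0.1943| = 1.8187


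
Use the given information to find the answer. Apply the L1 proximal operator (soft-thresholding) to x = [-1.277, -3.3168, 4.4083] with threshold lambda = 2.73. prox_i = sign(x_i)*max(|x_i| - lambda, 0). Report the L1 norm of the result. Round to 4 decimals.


Soft-thresholding with lambda = 2.73:
prox(-1.277) = sign(-1.277)*max(|-1.277| - 2.73, 0) = 0.0
prox(-3.3168) = sign(-3.3168)*max(|-3.3168| - 2.73, 0) = -0.5868
prox(4.4083) = sign(4.4083)*max(|4.4083| - 2.73, 0) = 1.6783
prox(x) = [0.0, -0.5868, 1.6783]
||prox(x)||_1 = 0.0 + 0.5868 + 1.6783 = 2.2651


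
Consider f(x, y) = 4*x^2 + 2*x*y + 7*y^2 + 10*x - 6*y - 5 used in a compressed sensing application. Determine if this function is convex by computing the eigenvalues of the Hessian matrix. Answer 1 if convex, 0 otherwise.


The Hessian of f(x,y) = 4*x^2 + 2*x*y + 7*y^2 + 10*x - 6*y - 5 is:
H = [[8, 2], [2, 14]]
Trace = 8 + 14 = 22
Determinant = 8*14 - (2)^2 = 108
Discriminant = (22)^2 - 4*108 = 52.0
Eigenvalues: lambda_1 = 7.3944, lambda_2 = 14.6056
The function is convex.

1


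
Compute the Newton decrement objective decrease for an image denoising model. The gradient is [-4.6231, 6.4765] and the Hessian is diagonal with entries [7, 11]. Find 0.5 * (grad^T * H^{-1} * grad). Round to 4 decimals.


Step 1: H is diagonal, so H^(-1) * g = [-0.6604, 0.5888].
Step 2: g^T H^(-1) g = sum_i g_i^2 / H_ii
  = (-4.6231)^2/7 + (6.4765)^2/11
  = 3.0533 + 3.8132 = 6.8665
Step 3: Objective decrease = 0.5 * g^T H^(-1) g = 3.4332


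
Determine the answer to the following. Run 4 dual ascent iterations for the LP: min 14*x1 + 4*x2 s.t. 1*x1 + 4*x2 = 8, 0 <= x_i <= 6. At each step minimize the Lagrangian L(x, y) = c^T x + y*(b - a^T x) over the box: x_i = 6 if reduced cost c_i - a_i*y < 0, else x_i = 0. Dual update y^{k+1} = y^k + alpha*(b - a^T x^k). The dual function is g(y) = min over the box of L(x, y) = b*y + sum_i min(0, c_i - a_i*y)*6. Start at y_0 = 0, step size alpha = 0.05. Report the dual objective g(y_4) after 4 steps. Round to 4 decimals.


Dual ascent for LP: min 14*x1 + 4*x2, 1*x1 + 4*x2 = 8, 0 <= x_i <= 6
Step 1: y^k = 0.0, reduced costs: (14.0, 4.0)
  x^k = (0.0, 0.0), subgradient = b - a^T x = 8.0
  y^{k+1} = 0.0 + 0.05*8.0 = 0.4
Step 2: y^k = 0.4, reduced costs: (13.6, 2.4)
  x^k = (0.0, 0.0), subgradient = b - a^T x = 8.0
  y^{k+1} = 0.4 + 0.05*8.0 = 0.8
Step 3: y^k = 0.8, reduced costs: (13.2, 0.8)
  x^k = (0.0, 0.0), subgradient = b - a^T x = 8.0
  y^{k+1} = 0.8 + 0.05*8.0 = 1.2
Step 4: y^k = 1.2, reduced costs: (12.8, -0.8)
  x^k = (0.0, 6.0), subgradient = b - a^T x = -16.0
  y^{k+1} = 1.2 + 0.05*-16.0 = 0.4
Dual objective at y_4 = 0.4: reduced costs (13.6, 2.4), box minimizer x = (0.0, 0.0)
g(y_4) = b*y + (c1 - a1*y)*x1 + (c2 - a2*y)*x2 = 8*0.4 + 13.6*0.0 + 2.4*0.0 = 3.2 + 0.0 + 0.0 = 3.2


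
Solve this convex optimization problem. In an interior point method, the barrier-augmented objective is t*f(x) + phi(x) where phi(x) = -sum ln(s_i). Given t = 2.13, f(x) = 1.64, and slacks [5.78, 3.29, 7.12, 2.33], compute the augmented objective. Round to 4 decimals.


Step 1: Compute log-barrier.
ln values: [1.7544, 1.1909, 1.9629, 0.8459]
phi = -(1.7544 + 1.1909 + 1.9629 + 0.8459) = -5.7541
Step 2: Compute augmented objective.
t*f(x) = 2.13*1.64 = 3.4932
Total = 3.4932 - 5.7541 = -2.2609


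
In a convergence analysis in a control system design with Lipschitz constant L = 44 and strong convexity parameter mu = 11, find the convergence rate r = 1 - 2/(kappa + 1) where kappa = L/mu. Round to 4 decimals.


Step 1: Compute the condition number.
kappa = L/mu = 44/11 = 4.0
Step 2: Compute the convergence rate.
r = 1 - 2/(kappa + 1) = 1 - 2*mu/(L + mu) = (L - mu)/(L + mu) = 33/55 = 0.6


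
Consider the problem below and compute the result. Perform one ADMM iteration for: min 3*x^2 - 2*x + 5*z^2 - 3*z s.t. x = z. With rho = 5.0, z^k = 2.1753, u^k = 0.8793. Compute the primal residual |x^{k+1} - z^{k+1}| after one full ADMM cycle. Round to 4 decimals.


ADMM iteration with rho = 5.0, z^k = 2.1753, u^k = 0.8793
Step 1: x-update.
Minimize 3*x^2 - 2*x + (5.0/2)*(x - 2.1753 + 0.8793)^2
FOC: (2*3 + 5.0)*x = 2 + 5.0*(2.1753 - 0.8793)
x^{k+1} = 0.7709
Step 2: z-update.
Minimize 5*z^2 - 3*z + (5.0/2)*(0.7709 - z + 0.8793)^2
FOC: (2*5 + 5.0)*z = 3 + 5.0*(0.7709 + 0.8793)
z^{k+1} = 0.7501
Step 3: u-update.
u^{k+1} = 0.8793 + 0.7709 - 0.7501 = 0.9001
Step 4: Primal residual = |0.7709 - 0.7501| = 0.0208


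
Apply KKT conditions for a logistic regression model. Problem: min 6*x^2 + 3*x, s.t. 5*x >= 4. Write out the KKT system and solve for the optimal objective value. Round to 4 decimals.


Step 1: Try lambda = 0 (constraint inactive).
x_unc = -3/(2*6) = -0.25
Check: 5*-0.25 = -1.25 < 4 -- violated!
Step 2: Constraint must be active: 5*x = 4
x* = 4/5 = 0.8
lambda = (2*6*0.8 + 3)/5 = 2.52
Step 3: Compute optimal value.
f(x*) = 6*0.8^2 + 3*0.8 = 6.24


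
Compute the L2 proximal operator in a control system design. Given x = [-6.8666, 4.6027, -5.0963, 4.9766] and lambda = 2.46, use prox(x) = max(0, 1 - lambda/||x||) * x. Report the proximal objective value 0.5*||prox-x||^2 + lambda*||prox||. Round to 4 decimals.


Step 1: Compute ||x||.
||x|| = 10.9121
Step 2: Compute scaling factor.
scale = max(0, 1 - 2.46/10.9121) = 0.7746
Step 3: prox(x) = [-5.3186, 3.5651, -3.9474, 3.8547]
||prox(x)|| = 8.4521
Step 4: Proximal objective.
0.5*||prox-x||^2 = 3.0258
lambda*||prox|| = 20.7922
Total = 23.818


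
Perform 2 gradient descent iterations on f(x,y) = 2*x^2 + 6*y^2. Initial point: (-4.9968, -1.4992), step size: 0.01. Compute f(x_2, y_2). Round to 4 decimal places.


Gradient descent on f(x,y) = 2*x^2 + 6*y^2.
Starting point: (-4.9968, -1.4992), alpha = 0.01
Step 1: grad_x = 2*2*-4.9968 = -19.9872, grad_y = 2*6*-1.4992 = -17.9904
  x_1 = -4.9968 - 0.01*-19.9872 = -4.7969
  y_1 = -1.4992 - 0.01*-17.9904 = -1.3193
Step 2: grad_x = 2*2*-4.7969 = -19.1877, grad_y = 2*6*-1.3193 = -15.8316
  x_2 = -4.7969 - 0.01*-19.1877 = -4.6051
  y_2 = -1.3193 - 0.01*-15.8316 = -1.161
f(-4.6051, -1.161) = 2*(-4.6051)^2 + 6*(-1.161)^2 = 50.5002


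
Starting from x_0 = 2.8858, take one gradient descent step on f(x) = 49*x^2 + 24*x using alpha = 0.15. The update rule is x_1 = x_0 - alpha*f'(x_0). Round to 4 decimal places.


We compute the gradient at x_0 and apply the update.
f'(x) = 98*x + 24
f'(2.8858) = 98*2.8858 + 24 = 306.8084
x_1 = 2.8858 - 0.15*306.8084 = -43.1355


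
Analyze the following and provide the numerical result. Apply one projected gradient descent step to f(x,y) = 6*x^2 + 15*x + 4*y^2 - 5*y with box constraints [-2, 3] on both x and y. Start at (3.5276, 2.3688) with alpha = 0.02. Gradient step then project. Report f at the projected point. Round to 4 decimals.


Step 1: Compute gradient at (3.5276, 2.3688).
grad_x = 2*6*3.5276 + 15 = 57.3312
grad_y = 2*4*2.3688 - 5 = 13.9504
Step 2: Gradient step.
x_raw = 3.5276 - 0.02*57.3312 = 2.381
y_raw = 2.3688 - 0.02*13.9504 = 2.0898
Step 3: Project onto [-2, 3].
x_proj = clip(2.381) = 2.381
y_proj = clip(2.0898) = 2.0898
Step 4: Evaluate f.
f(2.381, 2.0898) = 76.7489


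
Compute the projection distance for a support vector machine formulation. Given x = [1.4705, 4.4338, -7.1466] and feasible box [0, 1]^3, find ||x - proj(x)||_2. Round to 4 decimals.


Project each component onto [0, 1].
clip(1.4705) = 1.0, clip(4.4338) = 1.0, clip(-7.1466) = 0.0
Projection = [1.0, 1.0, 0.0]
Squared diffs: [0.2214, 11.791, 51.0739]
Distance = sqrt(63.0863) = 7.9427


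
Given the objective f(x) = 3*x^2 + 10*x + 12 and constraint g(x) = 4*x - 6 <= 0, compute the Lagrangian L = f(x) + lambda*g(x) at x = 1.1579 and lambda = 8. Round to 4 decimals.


Step 1: Evaluate f(x).
f(1.1579) = 3*1.1579^2 + 10*1.1579 + 12 = 27.6012
Step 2: Evaluate g(x).
g(1.1579) = 4*1.1579 - 6 = -1.3684
Step 3: Compute Lagrangian.
L = 27.6012 + 8*-1.3684 = 16.654


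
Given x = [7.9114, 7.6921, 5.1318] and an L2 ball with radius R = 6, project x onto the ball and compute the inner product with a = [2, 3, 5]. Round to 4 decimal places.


Step 1: Compute ||x|| (intermediates to 6 decimals).
||x|| = sqrt(7.9114^2 + 7.6921^2 + 5.1318^2) = 12.169389
Step 2: Project.
Since ||x|| > R, scale = R/||x|| = 6/12.169389 = 0.49304, proj(x) = scale * x
proj(x) = [3.900637, 3.792513, 2.530183]
Step 3: Dot product.
a^T * proj(x) = 2*3.900637 + 3*3.792513 + 5*2.530183 = 31.8297


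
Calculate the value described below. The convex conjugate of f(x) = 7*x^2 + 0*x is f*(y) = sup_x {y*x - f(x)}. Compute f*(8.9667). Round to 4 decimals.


f*(y) = sup_x {y*x - a*x^2 - b*x} = sup_x {(y-b)*x - a*x^2}
FOC: (y - b) - 2a*x = 0 => x* = (y - b)/(2a)
x* = (8.9667 - 0)/(2*7) = 0.6405
f*(8.9667) = (y-b)^2/(4a) = (8.9667 - 0)^2/(4*7)
= 80.4017/28 = 2.8715


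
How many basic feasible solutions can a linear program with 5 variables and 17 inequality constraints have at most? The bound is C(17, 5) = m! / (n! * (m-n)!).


Each vertex corresponds to some choice of n active constraints out of m, so the number of vertices is at most C(m, n) = m! / (n!(m-n)!).
m = 17, n = 5
Numerator: 17 * 16 * 15 * 14 * 13
Denominator: 5! = 120
C(17, 5) = 6188


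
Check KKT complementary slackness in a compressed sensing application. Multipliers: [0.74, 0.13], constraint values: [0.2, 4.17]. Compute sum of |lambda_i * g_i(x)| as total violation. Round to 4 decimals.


KKT complementary slackness check:
lambda_1 * g_1 = 0.74 * 0.2 = 0.148
lambda_2 * g_2 = 0.13 * 4.17 = 0.5421
Total violation = 0.148 + 0.5421 = 0.6901


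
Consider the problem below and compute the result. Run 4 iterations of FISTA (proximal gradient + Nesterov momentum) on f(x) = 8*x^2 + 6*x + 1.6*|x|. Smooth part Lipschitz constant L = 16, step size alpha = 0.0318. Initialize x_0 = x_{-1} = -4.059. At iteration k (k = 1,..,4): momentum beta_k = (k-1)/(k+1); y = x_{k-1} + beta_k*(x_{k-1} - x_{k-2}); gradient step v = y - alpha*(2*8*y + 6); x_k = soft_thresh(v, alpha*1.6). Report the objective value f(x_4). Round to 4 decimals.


FISTA on f(x) = 8*x^2 + 6*x + 1.6*|x|
L = 16, alpha = 0.0318
Iteration 1: beta = 0.0, y = -4.059 + 0.0*(-4.059 + 4.059) = -4.059
  grad(y) = -58.944, v = y - alpha*grad = -2.1846
  prox(v) = soft_thresh(-2.1846, 0.0509) = -2.1337
Iteration 2: beta = 0.3333, y = -2.1337 + 0.3333*(-2.1337 + 4.059) = -1.4919
  grad(y) = -17.871, v = y - alpha*grad = -0.9236
  prox(v) = soft_thresh(-0.9236, 0.0509) = -0.8728
Iteration 3: beta = 0.5, y = -0.8728 + 0.5*(-0.8728 + 2.1337) = -0.2423
  grad(y) = 2.1234, v = y - alpha*grad = -0.3098
  prox(v) = soft_thresh(-0.3098, 0.0509) = -0.2589
Iteration 4: beta = 0.6, y = -0.2589 + 0.6*(-0.2589 + 0.8728) = 0.1094
  grad(y) = 7.7498, v = y - alpha*grad = -0.1371
  prox(v) = soft_thresh(-0.1371, 0.0509) = -0.0862
f(x_4) = 8*(-0.0862)^2 + 6*(-0.0862) + 1.6*|-0.0862| = -0.3198


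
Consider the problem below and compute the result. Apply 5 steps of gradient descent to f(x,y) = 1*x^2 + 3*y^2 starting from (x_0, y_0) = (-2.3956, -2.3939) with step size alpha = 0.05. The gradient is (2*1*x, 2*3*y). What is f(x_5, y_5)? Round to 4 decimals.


Gradient descent on f(x,y) = 1*x^2 + 3*y^2.
Starting point: (-2.3956, -2.3939), alpha = 0.05
Step 1: grad_x = 2*1*-2.3956 = -4.7912, grad_y = 2*3*-2.3939 = -14.3634
  x_1 = -2.3956 - 0.05*-4.7912 = -2.156
  y_1 = -2.3939 - 0.05*-14.3634 = -1.6757
Step 2: grad_x = 2*1*-2.156 = -4.3121, grad_y = 2*3*-1.6757 = -10.0544
  x_2 = -2.156 - 0.05*-4.3121 = -1.9404
  y_2 = -1.6757 - 0.05*-10.0544 = -1.173
Step 3: grad_x = 2*1*-1.9404 = -3.8809, grad_y = 2*3*-1.173 = -7.0381
  x_3 = -1.9404 - 0.05*-3.8809 = -1.7464
  y_3 = -1.173 - 0.05*-7.0381 = -0.8211
Step 4: grad_x = 2*1*-1.7464 = -3.4928, grad_y = 2*3*-0.8211 = -4.9266
  x_4 = -1.7464 - 0.05*-3.4928 = -1.5718
  y_4 = -0.8211 - 0.05*-4.9266 = -0.5748
Step 5: grad_x = 2*1*-1.5718 = -3.1435, grad_y = 2*3*-0.5748 = -3.4487
  x_5 = -1.5718 - 0.05*-3.1435 = -1.4146
  y_5 = -0.5748 - 0.05*-3.4487 = -0.4023
f(-1.4146, -0.4023) = 1*(-1.4146)^2 + 3*(-0.4023)^2 = 2.4867


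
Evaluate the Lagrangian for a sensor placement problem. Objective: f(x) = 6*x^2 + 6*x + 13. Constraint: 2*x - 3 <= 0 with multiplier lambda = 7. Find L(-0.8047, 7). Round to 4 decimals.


Step 1: Evaluate f(x).
f(-0.8047) = 6*(-0.8047)^2 + 6*(-0.8047) + 13 = 12.0571
Step 2: Evaluate g(x).
g(-0.8047) = 2*-0.8047 - 3 = -4.6094
Step 3: Compute Lagrangian.
L = 12.0571 + 7*-4.6094 = -20.2087


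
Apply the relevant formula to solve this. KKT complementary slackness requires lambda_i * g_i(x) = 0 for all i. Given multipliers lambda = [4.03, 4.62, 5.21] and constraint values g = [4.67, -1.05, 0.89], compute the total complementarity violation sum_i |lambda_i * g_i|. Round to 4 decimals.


KKT complementary slackness check:
lambda_1 * g_1 = 4.03 * 4.67 = 18.8201
lambda_2 * g_2 = 4.62 * -1.05 = -4.851
lambda_3 * g_3 = 5.21 * 0.89 = 4.6369
Total violation = 18.8201 + 4.851 + 4.6369 = 28.308


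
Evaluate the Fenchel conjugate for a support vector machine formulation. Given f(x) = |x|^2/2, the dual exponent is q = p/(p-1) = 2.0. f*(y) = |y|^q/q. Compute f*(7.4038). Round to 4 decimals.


The conjugate exponent q satisfies 1/p + 1/q = 1.
p = 2, so q = 2/(2 - 1) = 2.0
|y|^q = 7.4038^2.0 = 54.8163
f*(7.4038) = 54.8163 / 2.0 = 27.4081


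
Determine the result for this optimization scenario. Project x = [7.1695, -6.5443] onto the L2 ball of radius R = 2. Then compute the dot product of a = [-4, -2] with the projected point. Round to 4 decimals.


Step 1: Compute ||x|| (intermediates to 6 decimals).
||x|| = sqrt(7.1695^2 + (-6.5443)^2) = 9.707193
Step 2: Project.
Since ||x|| > R, scale = R/||x|| = 2/9.707193 = 0.206033, proj(x) = scale * x
proj(x) = [1.477154, -1.348342]
Step 3: Dot product.
a^T * proj(x) = -4*1.477154 - 2*(-1.348342) = -3.2119


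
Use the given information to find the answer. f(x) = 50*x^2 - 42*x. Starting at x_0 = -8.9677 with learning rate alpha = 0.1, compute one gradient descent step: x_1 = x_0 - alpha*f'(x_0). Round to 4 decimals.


We compute the gradient at x_0 and apply the update.
f'(x) = 100*x - 42
f'(-8.9677) = 100*-8.9677 - 42 = -938.77
x_1 = -8.9677 - 0.1*-938.77 = 84.9093


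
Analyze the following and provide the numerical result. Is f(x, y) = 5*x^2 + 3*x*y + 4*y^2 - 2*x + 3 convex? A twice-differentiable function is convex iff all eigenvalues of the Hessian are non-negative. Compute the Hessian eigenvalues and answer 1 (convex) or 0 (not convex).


The Hessian of f(x,y) = 5*x^2 + 3*x*y + 4*y^2 - 2*x + 3 is:
H = [[10, 3], [3, 8]]
Trace = 10 + 8 = 18
Determinant = 10*8 - (3)^2 = 71
Discriminant = (18)^2 - 4*71 = 40.0
Eigenvalues: lambda_1 = 5.8377, lambda_2 = 12.1623
The function is convex.

1


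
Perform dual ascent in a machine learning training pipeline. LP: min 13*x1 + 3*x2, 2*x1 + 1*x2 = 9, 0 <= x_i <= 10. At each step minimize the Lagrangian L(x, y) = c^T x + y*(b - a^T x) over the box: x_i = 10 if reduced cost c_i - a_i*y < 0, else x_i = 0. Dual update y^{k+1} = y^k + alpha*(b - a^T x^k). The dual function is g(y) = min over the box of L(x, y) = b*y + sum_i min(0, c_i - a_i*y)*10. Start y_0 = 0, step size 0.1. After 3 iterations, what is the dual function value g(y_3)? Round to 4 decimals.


Dual ascent for LP: min 13*x1 + 3*x2, 2*x1 + 1*x2 = 9, 0 <= x_i <= 10
Step 1: y^k = 0.0, reduced costs: (13.0, 3.0)
  x^k = (0.0, 0.0), subgradient = b - a^T x = 9.0
  y^{k+1} = 0.0 + 0.1*9.0 = 0.9
Step 2: y^k = 0.9, reduced costs: (11.2, 2.1)
  x^k = (0.0, 0.0), subgradient = b - a^T x = 9.0
  y^{k+1} = 0.9 + 0.1*9.0 = 1.8
Step 3: y^k = 1.8, reduced costs: (9.4, 1.2)
  x^k = (0.0, 0.0), subgradient = b - a^T x = 9.0
  y^{k+1} = 1.8 + 0.1*9.0 = 2.7
Dual objective at y_3 = 2.7: reduced costs (7.6, 0.3), box minimizer x = (0.0, 0.0)
g(y_3) = b*y + (c1 - a1*y)*x1 + (c2 - a2*y)*x2 = 9*2.7 + 7.6*0.0 + 0.3*0.0 = 24.3 + 0.0 + 0.0 = 24.3


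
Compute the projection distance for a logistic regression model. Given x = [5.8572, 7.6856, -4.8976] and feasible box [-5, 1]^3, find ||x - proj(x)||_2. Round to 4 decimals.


Project each component onto [-5, 1].
clip(5.8572) = 1.0, clip(7.6856) = 1.0, clip(-4.8976) = -4.8976
Projection = [1.0, 1.0, -4.8976]
Squared diffs: [23.5924, 44.6972, 0.0]
Distance = sqrt(68.2896) = 8.2638


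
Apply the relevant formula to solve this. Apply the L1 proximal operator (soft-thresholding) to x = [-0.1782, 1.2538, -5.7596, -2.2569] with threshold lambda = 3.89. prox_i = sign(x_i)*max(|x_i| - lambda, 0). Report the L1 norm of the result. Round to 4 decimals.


Soft-thresholding with lambda = 3.89:
prox(-0.1782) = sign(-0.1782)*max(|-0.1782| - 3.89, 0) = 0.0
prox(1.2538) = sign(1.2538)*max(|1.2538| - 3.89, 0) = 0.0
prox(-5.7596) = sign(-5.7596)*max(|-5.7596| - 3.89, 0) = -1.8696
prox(-2.2569) = sign(-2.2569)*max(|-2.2569| - 3.89, 0) = 0.0
prox(x) = [0.0, 0.0, -1.8696, 0.0]
||prox(x)||_1 = 0.0 + 0.0 + 1.8696 + 0.0 = 1.8696


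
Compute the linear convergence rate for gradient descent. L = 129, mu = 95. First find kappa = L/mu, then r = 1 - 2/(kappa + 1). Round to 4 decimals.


Step 1: Compute the condition number.
kappa = L/mu = 129/95 = 1.3579
Step 2: Compute the convergence rate.
r = 1 - 2/(kappa + 1) = 1 - 2*mu/(L + mu) = (L - mu)/(L + mu) = 34/224 = 0.1518


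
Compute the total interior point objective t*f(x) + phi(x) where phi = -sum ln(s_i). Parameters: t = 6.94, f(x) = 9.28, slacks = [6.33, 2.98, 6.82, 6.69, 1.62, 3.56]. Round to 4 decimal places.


Step 1: Compute log-barrier.
ln values: [1.8453, 1.0919, 1.9199, 1.9006, 0.4824, 1.2698]
phi = -(1.8453 + 1.0919 + 1.9199 + 1.9006 + 0.4824 + 1.2698) = -8.5099
Step 2: Compute augmented objective.
t*f(x) = 6.94*9.28 = 64.4032
Total = 64.4032 - 8.5099 = 55.8933


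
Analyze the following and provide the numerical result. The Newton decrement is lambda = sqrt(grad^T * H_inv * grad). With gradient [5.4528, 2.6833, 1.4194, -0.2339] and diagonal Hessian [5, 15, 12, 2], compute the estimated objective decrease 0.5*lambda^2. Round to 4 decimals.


Step 1: H is diagonal, so H^(-1) * g = [1.0906, 0.1789, 0.1183, -0.117].
Step 2: g^T H^(-1) g = sum_i g_i^2 / H_ii
  = (5.4528)^2/5 + (2.6833)^2/15 + (1.4194)^2/12 + (-0.2339)^2/2
  = 5.9466 + 0.48 + 0.1679 + 0.0274 = 6.6219
Step 3: Objective decrease = 0.5 * g^T H^(-1) g = 3.3109


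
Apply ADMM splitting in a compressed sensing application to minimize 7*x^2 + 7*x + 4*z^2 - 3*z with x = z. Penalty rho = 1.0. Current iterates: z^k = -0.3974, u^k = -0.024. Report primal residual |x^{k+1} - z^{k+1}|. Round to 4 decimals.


ADMM iteration with rho = 1.0, z^k = -0.3974, u^k = -0.024
Step 1: x-update.
Minimize 7*x^2 + 7*x + (1.0/2)*(x + 0.3974 - 0.024)^2
FOC: (2*7 + 1.0)*x = -7 + 1.0*(-0.3974 + 0.024)
x^{k+1} = -0.4916
Step 2: z-update.
Minimize 4*z^2 - 3*z + (1.0/2)*(-0.4916 - z - 0.024)^2
FOC: (2*4 + 1.0)*z = 3 + 1.0*(-0.4916 - 0.024)
z^{k+1} = 0.276
Step 3: u-update.
u^{k+1} = -0.024 - 0.4916 - 0.276 = -0.7916
Step 4: Primal residual = |-0.4916 - 0.276| = 0.7676


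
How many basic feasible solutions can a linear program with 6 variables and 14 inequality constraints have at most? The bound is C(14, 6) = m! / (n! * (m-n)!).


Each vertex corresponds to some choice of n active constraints out of m, so the number of vertices is at most C(m, n) = m! / (n!(m-n)!).
m = 14, n = 6
Numerator: 14 * 13 * 12 * 11 * 10 * 9
Denominator: 6! = 720
C(14, 6) = 3003


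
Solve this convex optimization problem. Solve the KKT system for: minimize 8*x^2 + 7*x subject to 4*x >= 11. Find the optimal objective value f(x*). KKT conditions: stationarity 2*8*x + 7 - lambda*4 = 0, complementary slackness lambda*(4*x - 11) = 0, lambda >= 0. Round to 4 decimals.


Step 1: Try lambda = 0 (constraint inactive).
x_unc = -7/(2*8) = -0.4375
Check: 4*-0.4375 = -1.75 < 11 -- violated!
Step 2: Constraint must be active: 4*x = 11
x* = 11/4 = 2.75
lambda = (2*8*2.75 + 7)/4 = 12.75
Step 3: Compute optimal value.
f(x*) = 8*2.75^2 + 7*2.75 = 79.75


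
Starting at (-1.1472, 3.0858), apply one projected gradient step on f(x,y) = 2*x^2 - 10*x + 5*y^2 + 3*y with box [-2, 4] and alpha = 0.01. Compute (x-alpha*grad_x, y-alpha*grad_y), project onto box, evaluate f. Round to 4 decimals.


Step 1: Compute gradient at (-1.1472, 3.0858).
grad_x = 2*2*-1.1472 - 10 = -14.5888
grad_y = 2*5*3.0858 + 3 = 33.858
Step 2: Gradient step.
x_raw = -1.1472 - 0.01*-14.5888 = -1.0013
y_raw = 3.0858 - 0.01*33.858 = 2.7472
Step 3: Project onto [-2, 4].
x_proj = clip(-1.0013) = -1.0013
y_proj = clip(2.7472) = 2.7472
Step 4: Evaluate f.
f(-1.0013, 2.7472) = 57.9961


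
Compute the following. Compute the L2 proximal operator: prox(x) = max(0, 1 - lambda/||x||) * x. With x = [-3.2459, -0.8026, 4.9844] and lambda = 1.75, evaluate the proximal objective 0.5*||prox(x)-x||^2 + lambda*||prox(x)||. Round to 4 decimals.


Step 1: Compute ||x||.
||x|| = 6.002
Step 2: Compute scaling factor.
scale = max(0, 1 - 1.75/6.002) = 0.7084
Step 3: prox(x) = [-2.2995, -0.5686, 3.5311]
||prox(x)|| = 4.252
Step 4: Proximal objective.
0.5*||prox-x||^2 = 1.5313
lambda*||prox|| = 7.441
Total = 8.9723


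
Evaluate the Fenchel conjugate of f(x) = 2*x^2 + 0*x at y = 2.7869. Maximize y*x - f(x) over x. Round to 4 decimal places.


f*(y) = sup_x {y*x - a*x^2 - b*x} = sup_x {(y-b)*x - a*x^2}
FOC: (y - b) - 2a*x = 0 => x* = (y - b)/(2a)
x* = (2.7869 - 0)/(2*2) = 0.6967
f*(2.7869) = (y-b)^2/(4a) = (2.7869 - 0)^2/(4*2)
= 7.7668/8 = 0.9709


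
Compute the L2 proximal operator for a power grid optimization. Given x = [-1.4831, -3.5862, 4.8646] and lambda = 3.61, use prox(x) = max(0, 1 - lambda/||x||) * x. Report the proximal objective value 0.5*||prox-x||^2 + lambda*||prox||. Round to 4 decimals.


Step 1: Compute ||x||.
||x|| = 6.2229
Step 2: Compute scaling factor.
scale = max(0, 1 - 3.61/6.2229) = 0.4199
Step 3: prox(x) = [-0.6227, -1.5058, 2.0426]
||prox(x)|| = 2.6129
Step 4: Proximal objective.
0.5*||prox-x||^2 = 6.5161
lambda*||prox|| = 9.4326
Total = 15.9487


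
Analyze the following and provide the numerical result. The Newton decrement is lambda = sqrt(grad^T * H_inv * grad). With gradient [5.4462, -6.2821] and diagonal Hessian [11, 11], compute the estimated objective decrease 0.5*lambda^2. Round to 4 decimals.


Step 1: H is diagonal, so H^(-1) * g = [0.4951, -0.5711].
Step 2: g^T H^(-1) g = sum_i g_i^2 / H_ii
  = (5.4462)^2/11 + (-6.2821)^2/11
  = 2.6965 + 3.5877 = 6.2842
Step 3: Objective decrease = 0.5 * g^T H^(-1) g = 3.1421


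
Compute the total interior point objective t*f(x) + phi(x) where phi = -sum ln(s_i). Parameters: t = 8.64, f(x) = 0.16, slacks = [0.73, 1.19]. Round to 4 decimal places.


Step 1: Compute log-barrier.
ln values: [-0.3147, 0.174]
phi = -(-0.3147 + 0.174) = 0.1408
Step 2: Compute augmented objective.
t*f(x) = 8.64*0.16 = 1.3824
Total = 1.3824 + 0.1408 = 1.5232


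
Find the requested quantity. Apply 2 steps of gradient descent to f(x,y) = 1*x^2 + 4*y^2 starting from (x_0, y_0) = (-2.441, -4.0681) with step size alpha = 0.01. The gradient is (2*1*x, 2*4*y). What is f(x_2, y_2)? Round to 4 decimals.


Gradient descent on f(x,y) = 1*x^2 + 4*y^2.
Starting point: (-2.441, -4.0681), alpha = 0.01
Step 1: grad_x = 2*1*-2.441 = -4.882, grad_y = 2*4*-4.0681 = -32.5448
  x_1 = -2.441 - 0.01*-4.882 = -2.3922
  y_1 = -4.0681 - 0.01*-32.5448 = -3.7427
Step 2: grad_x = 2*1*-2.3922 = -4.7844, grad_y = 2*4*-3.7427 = -29.9412
  x_2 = -2.3922 - 0.01*-4.7844 = -2.3443
  y_2 = -3.7427 - 0.01*-29.9412 = -3.4432
f(-2.3443, -3.4432) = 1*(-2.3443)^2 + 4*(-3.4432)^2 = 52.9195


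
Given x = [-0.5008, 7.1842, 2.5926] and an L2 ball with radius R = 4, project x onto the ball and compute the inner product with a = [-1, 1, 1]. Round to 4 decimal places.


Step 1: Compute ||x|| (intermediates to 6 decimals).
||x|| = sqrt((-0.5008)^2 + 7.1842^2 + 2.5926^2) = 7.654091
Step 2: Project.
Since ||x|| > R, scale = R/||x|| = 4/7.654091 = 0.522596, proj(x) = scale * x
proj(x) = [-0.261716, 3.754434, 1.354882]
Step 3: Dot product.
a^T * proj(x) = -1*(-0.261716) + 1*3.754434 + 1*1.354882 = 5.371


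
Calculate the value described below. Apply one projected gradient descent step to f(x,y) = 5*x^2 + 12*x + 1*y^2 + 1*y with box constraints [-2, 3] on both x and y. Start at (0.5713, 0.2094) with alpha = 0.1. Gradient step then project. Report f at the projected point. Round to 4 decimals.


Step 1: Compute gradient at (0.5713, 0.2094).
grad_x = 2*5*0.5713 + 12 = 17.713
grad_y = 2*1*0.2094 + 1 = 1.4188
Step 2: Gradient step.
x_raw = 0.5713 - 0.1*17.713 = -1.2
y_raw = 0.2094 - 0.1*1.4188 = 0.0675
Step 3: Project onto [-2, 3].
x_proj = clip(-1.2) = -1.2
y_proj = clip(0.0675) = 0.0675
Step 4: Evaluate f.
f(-1.2, 0.0675) = -7.1279


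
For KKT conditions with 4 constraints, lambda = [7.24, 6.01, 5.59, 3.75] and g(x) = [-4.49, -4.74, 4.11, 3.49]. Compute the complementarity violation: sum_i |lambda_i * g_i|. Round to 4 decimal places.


KKT complementary slackness check:
lambda_1 * g_1 = 7.24 * -4.49 = -32.5076
lambda_2 * g_2 = 6.01 * -4.74 = -28.4874
lambda_3 * g_3 = 5.59 * 4.11 = 22.9749
lambda_4 * g_4 = 3.75 * 3.49 = 13.0875
Total violation = 32.5076 + 28.4874 + 22.9749 + 13.0875 = 97.0574


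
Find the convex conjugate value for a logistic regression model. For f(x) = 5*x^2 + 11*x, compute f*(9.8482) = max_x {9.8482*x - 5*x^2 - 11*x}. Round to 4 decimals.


f*(y) = sup_x {y*x - a*x^2 - b*x} = sup_x {(y-b)*x - a*x^2}
FOC: (y - b) - 2a*x = 0 => x* = (y - b)/(2a)
x* = (9.8482 - 11)/(2*5) = -0.1152
f*(9.8482) = (y-b)^2/(4a) = (9.8482 - 11)^2/(4*5)
= 1.3266/20 = 0.0663


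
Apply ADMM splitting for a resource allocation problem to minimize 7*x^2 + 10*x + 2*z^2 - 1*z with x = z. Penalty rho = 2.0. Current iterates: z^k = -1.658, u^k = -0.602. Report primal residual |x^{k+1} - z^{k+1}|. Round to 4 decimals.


ADMM iteration with rho = 2.0, z^k = -1.658, u^k = -0.602
Step 1: x-update.
Minimize 7*x^2 + 10*x + (2.0/2)*(x + 1.658 - 0.602)^2
FOC: (2*7 + 2.0)*x = -10 + 2.0*(-1.658 + 0.602)
x^{k+1} = -0.757
Step 2: z-update.
Minimize 2*z^2 - 1*z + (2.0/2)*(-0.757 - z - 0.602)^2
FOC: (2*2 + 2.0)*z = 1 + 2.0*(-0.757 - 0.602)
z^{k+1} = -0.2863
Step 3: u-update.
u^{k+1} = -0.602 - 0.757 + 0.2863 = -1.0727
Step 4: Primal residual = |-0.757 + 0.2863| = 0.4707


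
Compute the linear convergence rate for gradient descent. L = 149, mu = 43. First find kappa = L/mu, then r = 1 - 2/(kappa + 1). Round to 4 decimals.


Step 1: Compute the condition number.
kappa = L/mu = 149/43 = 3.4651
Step 2: Compute the convergence rate.
r = 1 - 2/(kappa + 1) = 1 - 2*mu/(L + mu) = (L - mu)/(L + mu) = 106/192 = 0.5521


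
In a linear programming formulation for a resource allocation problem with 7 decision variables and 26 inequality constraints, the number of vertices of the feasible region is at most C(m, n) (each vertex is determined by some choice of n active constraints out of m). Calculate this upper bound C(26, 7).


Each vertex corresponds to some choice of n active constraints out of m, so the number of vertices is at most C(m, n) = m! / (n!(m-n)!).
m = 26, n = 7
Numerator: 26 * 25 * 24 * 23 * 22 * 21 * 20
Denominator: 7! = 5040
C(26, 7) = 657800


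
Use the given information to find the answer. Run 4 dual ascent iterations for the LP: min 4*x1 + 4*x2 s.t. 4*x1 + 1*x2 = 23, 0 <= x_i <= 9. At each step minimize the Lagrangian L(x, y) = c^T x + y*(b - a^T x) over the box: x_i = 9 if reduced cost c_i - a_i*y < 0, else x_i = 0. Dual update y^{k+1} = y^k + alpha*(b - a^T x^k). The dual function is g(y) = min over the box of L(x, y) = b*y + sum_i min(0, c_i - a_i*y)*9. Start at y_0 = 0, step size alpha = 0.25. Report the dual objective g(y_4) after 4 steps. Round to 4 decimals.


Dual ascent for LP: min 4*x1 + 4*x2, 4*x1 + 1*x2 = 23, 0 <= x_i <= 9
Step 1: y^k = 0.0, reduced costs: (4.0, 4.0)
  x^k = (0.0, 0.0), subgradient = b - a^T x = 23.0
  y^{k+1} = 0.0 + 0.25*23.0 = 5.75
Step 2: y^k = 5.75, reduced costs: (-19.0, -1.75)
  x^k = (9.0, 9.0), subgradient = b - a^T x = -22.0
  y^{k+1} = 5.75 + 0.25*-22.0 = 0.25
Step 3: y^k = 0.25, reduced costs: (3.0, 3.75)
  x^k = (0.0, 0.0), subgradient = b - a^T x = 23.0
  y^{k+1} = 0.25 + 0.25*23.0 = 6.0
Step 4: y^k = 6.0, reduced costs: (-20.0, -2.0)
  x^k = (9.0, 9.0), subgradient = b - a^T x = -22.0
  y^{k+1} = 6.0 + 0.25*-22.0 = 0.5
Dual objective at y_4 = 0.5: reduced costs (2.0, 3.5), box minimizer x = (0.0, 0.0)
g(y_4) = b*y + (c1 - a1*y)*x1 + (c2 - a2*y)*x2 = 23*0.5 + 2.0*0.0 + 3.5*0.0 = 11.5 + 0.0 + 0.0 = 11.5


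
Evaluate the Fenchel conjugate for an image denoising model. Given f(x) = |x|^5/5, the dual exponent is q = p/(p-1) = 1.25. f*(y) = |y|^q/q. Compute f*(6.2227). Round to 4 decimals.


The conjugate exponent q satisfies 1/p + 1/q = 1.
p = 5, so q = 5/(5 - 1) = 1.25
|y|^q = 6.2227^1.25 = 9.8282
f*(6.2227) = 9.8282 / 1.25 = 7.8626


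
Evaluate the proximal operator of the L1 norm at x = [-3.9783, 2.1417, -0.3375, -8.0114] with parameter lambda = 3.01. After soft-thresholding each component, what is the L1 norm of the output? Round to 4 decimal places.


Soft-thresholding with lambda = 3.01:
prox(-3.9783) = sign(-3.9783)*max(|-3.9783| - 3.01, 0) = -0.9683
prox(2.1417) = sign(2.1417)*max(|2.1417| - 3.01, 0) = 0.0
prox(-0.3375) = sign(-0.3375)*max(|-0.3375| - 3.01, 0) = 0.0
prox(-8.0114) = sign(-8.0114)*max(|-8.0114| - 3.01, 0) = -5.0014
prox(x) = [-0.9683, 0.0, 0.0, -5.0014]
||prox(x)||_1 = 0.9683 + 0.0 + 0.0 + 5.0014 = 5.9697


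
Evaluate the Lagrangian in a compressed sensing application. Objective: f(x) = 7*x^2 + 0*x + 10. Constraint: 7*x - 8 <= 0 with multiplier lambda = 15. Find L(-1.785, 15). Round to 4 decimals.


Step 1: Evaluate f(x).
f(-1.785) = 7*(-1.785)^2 + 0*(-1.785) + 10 = 32.3036
Step 2: Evaluate g(x).
g(-1.785) = 7*-1.785 - 8 = -20.495
Step 3: Compute Lagrangian.
L = 32.3036 + 15*-20.495 = -275.1214


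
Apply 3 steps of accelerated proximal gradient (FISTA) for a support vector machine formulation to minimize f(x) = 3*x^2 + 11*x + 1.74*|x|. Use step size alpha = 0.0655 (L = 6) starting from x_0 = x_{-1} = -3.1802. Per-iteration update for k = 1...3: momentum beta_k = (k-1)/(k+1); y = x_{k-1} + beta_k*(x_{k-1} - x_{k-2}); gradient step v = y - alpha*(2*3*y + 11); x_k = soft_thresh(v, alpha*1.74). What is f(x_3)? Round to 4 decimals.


FISTA on f(x) = 3*x^2 + 11*x + 1.74*|x|
L = 6, alpha = 0.0655
Iteration 1: beta = 0.0, y = -3.1802 + 0.0*(-3.1802 + 3.1802) = -3.1802
  grad(y) = -8.0812, v = y - alpha*grad = -2.6509
  prox(v) = soft_thresh(-2.6509, 0.114) = -2.5369
Iteration 2: beta = 0.3333, y = -2.5369 + 0.3333*(-2.5369 + 3.1802) = -2.3225
  grad(y) = -2.9349, v = y - alpha*grad = -2.1302
  prox(v) = soft_thresh(-2.1302, 0.114) = -2.0163
Iteration 3: beta = 0.5, y = -2.0163 + 0.5*(-2.0163 + 2.5369) = -1.756
  grad(y) = 0.4642, v = y - alpha*grad = -1.7864
  prox(v) = soft_thresh(-1.7864, 0.114) = -1.6724
f(x_3) = 3*(-1.6724)^2 + 11*(-1.6724) + 1.74*|-1.6724| = -7.0957


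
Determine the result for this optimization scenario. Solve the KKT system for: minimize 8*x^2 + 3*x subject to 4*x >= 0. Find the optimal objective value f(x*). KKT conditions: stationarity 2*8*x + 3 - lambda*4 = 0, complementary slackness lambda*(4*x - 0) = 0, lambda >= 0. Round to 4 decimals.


Step 1: Try lambda = 0 (constraint inactive).
x_unc = -3/(2*8) = -0.1875
Check: 4*-0.1875 = -0.75 < 0 -- violated!
Step 2: Constraint must be active: 4*x = 0
x* = 0/4 = 0.0
lambda = (2*8*0.0 + 3)/4 = 0.75
Step 3: Compute optimal value.
f(x*) = 8*0.0^2 + 3*0.0 = 0.0


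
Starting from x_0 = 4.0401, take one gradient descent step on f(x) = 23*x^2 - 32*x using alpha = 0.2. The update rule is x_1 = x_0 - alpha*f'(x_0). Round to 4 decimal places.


We compute the gradient at x_0 and apply the update.
f'(x) = 46*x - 32
f'(4.0401) = 46*4.0401 - 32 = 153.8446
x_1 = 4.0401 - 0.2*153.8446 = -26.7288


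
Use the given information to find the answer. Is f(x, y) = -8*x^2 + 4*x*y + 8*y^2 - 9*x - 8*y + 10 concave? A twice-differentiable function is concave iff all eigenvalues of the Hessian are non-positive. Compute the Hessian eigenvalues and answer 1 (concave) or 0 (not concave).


The Hessian of f(x,y) = -8*x^2 + 4*x*y + 8*y^2 - 9*x - 8*y + 10 is:
H = [[-16, 4], [4, 16]]
Trace = -16 + 16 = 0
Determinant = -16*16 - (4)^2 = -272
Discriminant = (0)^2 - 4*-272 = 1088.0
Eigenvalues: lambda_1 = -16.4924, lambda_2 = 16.4924
The function is not concave.

0


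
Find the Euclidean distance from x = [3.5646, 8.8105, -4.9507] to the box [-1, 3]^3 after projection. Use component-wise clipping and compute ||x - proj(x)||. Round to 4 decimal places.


Project each component onto [-1, 3].
clip(3.5646) = 3.0, clip(8.8105) = 3.0, clip(-4.9507) = -1.0
Projection = [3.0, 3.0, -1.0]
Squared diffs: [0.3188, 33.7619, 15.608]
Distance = sqrt(49.6887) = 7.049


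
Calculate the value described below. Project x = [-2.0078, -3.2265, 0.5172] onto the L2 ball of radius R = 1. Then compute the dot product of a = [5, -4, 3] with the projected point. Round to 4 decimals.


Step 1: Compute ||x|| (intermediates to 6 decimals).
||x|| = sqrt((-2.0078)^2 + (-3.2265)^2 + 0.5172^2) = 3.835239
Step 2: Project.
Since ||x|| > R, scale = R/||x|| = 1/3.835239 = 0.26074, proj(x) = scale * x
proj(x) = [-0.523514, -0.841278, 0.134855]
Step 3: Dot product.
a^T * proj(x) = 5*(-0.523514) - 4*(-0.841278) + 3*0.134855 = 1.1521


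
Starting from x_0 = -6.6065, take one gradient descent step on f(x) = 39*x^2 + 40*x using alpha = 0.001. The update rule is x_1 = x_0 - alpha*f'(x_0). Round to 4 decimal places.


We compute the gradient at x_0 and apply the update.
f'(x) = 78*x + 40
f'(-6.6065) = 78*-6.6065 + 40 = -475.307
x_1 = -6.6065 - 0.001*-475.307 = -6.1312


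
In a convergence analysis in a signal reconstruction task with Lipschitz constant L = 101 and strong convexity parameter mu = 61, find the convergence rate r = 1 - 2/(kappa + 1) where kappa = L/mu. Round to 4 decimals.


Step 1: Compute the condition number.
kappa = L/mu = 101/61 = 1.6557
Step 2: Compute the convergence rate.
r = 1 - 2/(kappa + 1) = 1 - 2*mu/(L + mu) = (L - mu)/(L + mu) = 40/162 = 0.2469


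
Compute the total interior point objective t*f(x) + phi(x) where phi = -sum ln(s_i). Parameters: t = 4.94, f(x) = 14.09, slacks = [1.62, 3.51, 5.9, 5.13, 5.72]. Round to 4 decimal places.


Step 1: Compute log-barrier.
ln values: [0.4824, 1.2556, 1.775, 1.6351, 1.744]
phi = -(0.4824 + 1.2556 + 1.775 + 1.6351 + 1.744) = -6.8921
Step 2: Compute augmented objective.
t*f(x) = 4.94*14.09 = 69.6046
Total = 69.6046 - 6.8921 = 62.7125


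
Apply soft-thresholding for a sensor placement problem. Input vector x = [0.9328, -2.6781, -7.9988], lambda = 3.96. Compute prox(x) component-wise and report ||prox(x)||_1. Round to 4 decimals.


Soft-thresholding with lambda = 3.96:
prox(0.9328) = sign(0.9328)*max(|0.9328| - 3.96, 0) = 0.0
prox(-2.6781) = sign(-2.6781)*max(|-2.6781| - 3.96, 0) = 0.0
prox(-7.9988) = sign(-7.9988)*max(|-7.9988| - 3.96, 0) = -4.0388
prox(x) = [0.0, 0.0, -4.0388]
||prox(x)||_1 = 0.0 + 0.0 + 4.0388 = 4.0388


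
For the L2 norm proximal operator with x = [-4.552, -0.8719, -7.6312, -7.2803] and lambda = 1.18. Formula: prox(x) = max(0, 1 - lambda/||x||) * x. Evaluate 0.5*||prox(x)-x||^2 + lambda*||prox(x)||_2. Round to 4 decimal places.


Step 1: Compute ||x||.
||x|| = 11.5204
Step 2: Compute scaling factor.
scale = max(0, 1 - 1.18/11.5204) = 0.8976
Step 3: prox(x) = [-4.0858, -0.7826, -6.8496, -6.5346]
||prox(x)|| = 10.3404
Step 4: Proximal objective.
0.5*||prox-x||^2 = 0.6962
lambda*||prox|| = 12.2017
Total = 12.8978


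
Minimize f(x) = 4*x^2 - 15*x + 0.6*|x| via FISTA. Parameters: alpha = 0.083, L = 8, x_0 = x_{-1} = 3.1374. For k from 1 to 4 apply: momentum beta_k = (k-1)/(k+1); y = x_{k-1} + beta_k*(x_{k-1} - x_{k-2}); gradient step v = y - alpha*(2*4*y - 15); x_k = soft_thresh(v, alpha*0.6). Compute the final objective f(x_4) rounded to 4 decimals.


FISTA on f(x) = 4*x^2 - 15*x + 0.6*|x|
L = 8, alpha = 0.083
Iteration 1: beta = 0.0, y = 3.1374 + 0.0*(3.1374 - 3.1374) = 3.1374
  grad(y) = 10.0992, v = y - alpha*grad = 2.2992
  prox(v) = soft_thresh(2.2992, 0.0498) = 2.2494
Iteration 2: beta = 0.3333, y = 2.2494 + 0.3333*(2.2494 - 3.1374) = 1.9534
  grad(y) = 0.6268, v = y - alpha*grad = 1.9013
  prox(v) = soft_thresh(1.9013, 0.0498) = 1.8515
Iteration 3: beta = 0.5, y = 1.8515 + 0.5*(1.8515 - 2.2494) = 1.6526
  grad(y) = -1.7791, v = y - alpha*grad = 1.8003
  prox(v) = soft_thresh(1.8003, 0.0498) = 1.7505
Iteration 4: beta = 0.6, y = 1.7505 + 0.6*(1.7505 - 1.8515) = 1.6898
  grad(y) = -1.4812, v = y - alpha*grad = 1.8128
  prox(v) = soft_thresh(1.8128, 0.0498) = 1.763
f(x_4) = 4*1.763^2 - 15*1.763 + 0.6*|1.763| = -12.9545
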